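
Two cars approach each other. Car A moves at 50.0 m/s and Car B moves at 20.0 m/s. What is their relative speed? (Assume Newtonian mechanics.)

v_rel = v_A + v_B = 50.0 + 20.0 = 70.0 m/s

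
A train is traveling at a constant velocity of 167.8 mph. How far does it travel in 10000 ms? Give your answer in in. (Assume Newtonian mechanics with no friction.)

v = 167.8 mph × 0.44704 = 75.0133 m/s
t = 10000 ms × 0.001 = 10.0 s
d = v × t = 75.0133 × 10.0 = 750.133 m
d = 750.133 m / 0.0254 = 29530 in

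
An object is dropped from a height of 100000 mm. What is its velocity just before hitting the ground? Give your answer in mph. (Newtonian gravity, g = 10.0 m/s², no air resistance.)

h = 100000 mm × 0.001 = 100.0 m
v = √(2gh) = √(2 × 10.0 × 100.0) = 44.7214 m/s
v = 44.7214 m/s / 0.44704 = 100.0 mph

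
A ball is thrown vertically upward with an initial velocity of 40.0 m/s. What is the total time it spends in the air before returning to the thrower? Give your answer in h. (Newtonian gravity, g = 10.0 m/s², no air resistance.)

t_total = 2 × v₀ / g = 2 × 40.0 / 10.0 = 8.0 s
t_total = 8.0 s / 3600.0 = 0.002222 h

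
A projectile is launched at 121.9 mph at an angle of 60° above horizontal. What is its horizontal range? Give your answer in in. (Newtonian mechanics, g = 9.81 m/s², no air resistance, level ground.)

v₀ = 121.9 mph × 0.44704 = 54.4942 m/s
R = v₀² × sin(2θ) / g = 54.4942² × sin(2 × 60°) / 9.81 = 2969.62 × 0.866025 / 9.81 = 262.158 m
R = 262.158 m / 0.0254 = 10320 in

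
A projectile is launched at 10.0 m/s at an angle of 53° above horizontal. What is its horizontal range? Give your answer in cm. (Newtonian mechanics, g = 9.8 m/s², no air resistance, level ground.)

R = v₀² × sin(2θ) / g = 10.0² × sin(2 × 53°) / 9.8 = 100.0 × 0.961262 / 9.8 = 9.8088 m
R = 9.8088 m / 0.01 = 980.9 cm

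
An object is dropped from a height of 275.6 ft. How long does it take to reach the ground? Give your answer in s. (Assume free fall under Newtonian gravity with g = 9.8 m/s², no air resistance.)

h = 275.6 ft × 0.3048 = 84.0029 m
t = √(2h/g) = √(2 × 84.0029 / 9.8) = 4.14 s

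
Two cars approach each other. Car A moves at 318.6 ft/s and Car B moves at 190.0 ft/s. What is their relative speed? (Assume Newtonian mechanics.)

v_rel = v_A + v_B = 318.6 + 190.0 = 508.6 ft/s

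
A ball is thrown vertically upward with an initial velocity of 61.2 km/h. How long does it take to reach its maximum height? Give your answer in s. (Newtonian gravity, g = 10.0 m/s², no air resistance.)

v₀ = 61.2 km/h × 0.2777777777777778 = 17.0 m/s
t_up = v₀ / g = 17.0 / 10.0 = 1.7 s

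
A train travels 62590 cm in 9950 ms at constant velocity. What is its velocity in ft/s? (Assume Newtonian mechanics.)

d = 62590 cm × 0.01 = 625.9 m
t = 9950 ms × 0.001 = 9.95 s
v = d / t = 625.9 / 9.95 = 62.9045 m/s
v = 62.9045 m/s / 0.3048 = 206.4 ft/s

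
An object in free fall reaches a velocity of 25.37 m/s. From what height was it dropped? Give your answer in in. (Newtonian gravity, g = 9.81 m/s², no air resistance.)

h = v² / (2g) = 25.37² / (2 × 9.81) = 32.8051 m
h = 32.8051 m / 0.0254 = 1292 in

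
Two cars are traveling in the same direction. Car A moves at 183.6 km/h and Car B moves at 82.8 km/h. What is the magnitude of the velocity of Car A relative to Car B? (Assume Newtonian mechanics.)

v_rel = |v_A - v_B| = |183.6 - 82.8| = 100.8 km/h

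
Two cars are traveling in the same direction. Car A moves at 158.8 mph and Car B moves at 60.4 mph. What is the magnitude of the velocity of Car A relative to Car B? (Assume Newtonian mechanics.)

v_rel = |v_A - v_B| = |158.8 - 60.4| = 98.4 mph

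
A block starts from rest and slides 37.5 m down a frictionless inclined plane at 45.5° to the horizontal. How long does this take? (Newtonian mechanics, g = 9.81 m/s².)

a = g sin(θ) = 9.81 × sin(45.5°) = 6.997 m/s²
t = √(2d/a) = √(2 × 37.5 / 6.997) = 3.27 s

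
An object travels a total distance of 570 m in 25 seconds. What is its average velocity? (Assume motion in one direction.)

v_avg = Δd / Δt = 570 / 25 = 22.8 m/s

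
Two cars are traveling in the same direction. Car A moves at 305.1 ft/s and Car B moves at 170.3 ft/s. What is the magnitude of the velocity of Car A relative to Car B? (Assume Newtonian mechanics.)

v_rel = |v_A - v_B| = |305.1 - 170.3| = 134.8 ft/s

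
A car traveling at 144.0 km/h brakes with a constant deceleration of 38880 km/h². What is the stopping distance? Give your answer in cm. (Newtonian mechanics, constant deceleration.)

v₀ = 144.0 km/h × 0.2777777777777778 = 40.0 m/s
a = 38880 km/h² × 7.716049382716049e-05 = 3.0 m/s²
d = v₀² / (2a) = 40.0² / (2 × 3.0) = 1600.0 / 6.0 = 266.667 m
d = 266.667 m / 0.01 = 26670 cm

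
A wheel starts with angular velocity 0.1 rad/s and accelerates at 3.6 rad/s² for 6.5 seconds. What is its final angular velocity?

ω = ω₀ + αt = 0.1 + 3.6 × 6.5 = 23.5 rad/s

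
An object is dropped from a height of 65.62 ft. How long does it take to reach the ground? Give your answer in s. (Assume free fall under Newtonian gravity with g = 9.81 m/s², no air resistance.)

h = 65.62 ft × 0.3048 = 20.001 m
t = √(2h/g) = √(2 × 20.001 / 9.81) = 2.019 s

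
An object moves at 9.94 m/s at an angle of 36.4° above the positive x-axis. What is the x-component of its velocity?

vₓ = v cos(θ) = 9.94 × cos(36.4°) = 8.0 m/s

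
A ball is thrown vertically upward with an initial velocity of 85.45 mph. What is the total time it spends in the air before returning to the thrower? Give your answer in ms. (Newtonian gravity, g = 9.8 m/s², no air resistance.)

v₀ = 85.45 mph × 0.44704 = 38.1996 m/s
t_total = 2 × v₀ / g = 2 × 38.1996 / 9.8 = 7.79584 s
t_total = 7.79584 s / 0.001 = 7796 ms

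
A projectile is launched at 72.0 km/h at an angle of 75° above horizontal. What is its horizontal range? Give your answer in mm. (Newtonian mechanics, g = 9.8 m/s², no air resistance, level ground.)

v₀ = 72.0 km/h × 0.2777777777777778 = 20.0 m/s
R = v₀² × sin(2θ) / g = 20.0² × sin(2 × 75°) / 9.8 = 400.0 × 0.5 / 9.8 = 20.4082 m
R = 20.4082 m / 0.001 = 20410 mm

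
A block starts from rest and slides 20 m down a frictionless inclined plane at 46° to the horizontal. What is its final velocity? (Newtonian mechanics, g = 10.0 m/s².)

a = g sin(θ) = 10.0 × sin(46°) = 7.1934 m/s²
v = √(2ad) = √(2 × 7.1934 × 20) = 16.96 m/s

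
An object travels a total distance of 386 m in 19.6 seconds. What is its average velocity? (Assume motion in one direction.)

v_avg = Δd / Δt = 386 / 19.6 = 19.69 m/s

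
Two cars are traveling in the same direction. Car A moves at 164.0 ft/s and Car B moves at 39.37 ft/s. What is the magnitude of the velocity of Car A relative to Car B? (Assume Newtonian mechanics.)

v_rel = |v_A - v_B| = |164.0 - 39.37| = 124.63 ft/s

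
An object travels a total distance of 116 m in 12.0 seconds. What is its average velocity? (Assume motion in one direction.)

v_avg = Δd / Δt = 116 / 12.0 = 9.67 m/s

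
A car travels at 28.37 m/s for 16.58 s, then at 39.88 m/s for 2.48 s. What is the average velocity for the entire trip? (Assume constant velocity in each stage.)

d₁ = v₁t₁ = 28.37 × 16.58 = 470.3746 m
d₂ = v₂t₂ = 39.88 × 2.48 = 98.9024 m
d_total = 569.277 m, t_total = 19.06 s
v_avg = d_total/t_total = 569.277/19.06 = 29.87 m/s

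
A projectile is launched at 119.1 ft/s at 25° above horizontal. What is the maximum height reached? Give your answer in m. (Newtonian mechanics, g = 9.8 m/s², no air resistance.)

v₀ = 119.1 ft/s × 0.3048 = 36.3017 m/s
H = v₀² × sin²(θ) / (2g) = 36.3017² × sin(25°)² / (2 × 9.8) = 1317.81 × 0.178606 / 19.6 = 12.01 m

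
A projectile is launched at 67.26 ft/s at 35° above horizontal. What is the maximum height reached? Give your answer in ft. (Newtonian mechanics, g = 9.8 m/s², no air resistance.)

v₀ = 67.26 ft/s × 0.3048 = 20.5008 m/s
H = v₀² × sin²(θ) / (2g) = 20.5008² × sin(35°)² / (2 × 9.8) = 420.283 × 0.32899 / 19.6 = 7.05454 m
H = 7.05454 m / 0.3048 = 23.14 ft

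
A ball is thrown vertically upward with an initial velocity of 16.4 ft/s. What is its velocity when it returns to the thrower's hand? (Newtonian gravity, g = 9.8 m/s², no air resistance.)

By conservation of energy (no air resistance), the ball returns to the throw height with the same speed as launch, but directed downward.
|v_ground| = v₀ = 16.4 ft/s
v_ground = 16.4 ft/s (downward)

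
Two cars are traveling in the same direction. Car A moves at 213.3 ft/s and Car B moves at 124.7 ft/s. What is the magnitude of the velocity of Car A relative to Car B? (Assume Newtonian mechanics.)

v_rel = |v_A - v_B| = |213.3 - 124.7| = 88.6 ft/s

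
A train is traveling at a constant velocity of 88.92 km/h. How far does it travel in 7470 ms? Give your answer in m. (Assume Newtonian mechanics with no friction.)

v = 88.92 km/h × 0.2777777777777778 = 24.7 m/s
t = 7470 ms × 0.001 = 7.47 s
d = v × t = 24.7 × 7.47 = 184.5 m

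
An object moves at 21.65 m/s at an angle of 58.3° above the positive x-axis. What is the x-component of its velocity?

vₓ = v cos(θ) = 21.65 × cos(58.3°) = 11.38 m/s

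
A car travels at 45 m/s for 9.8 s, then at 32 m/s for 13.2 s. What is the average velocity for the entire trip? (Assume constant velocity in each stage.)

d₁ = v₁t₁ = 45 × 9.8 = 441.0 m
d₂ = v₂t₂ = 32 × 13.2 = 422.4 m
d_total = 863.4 m, t_total = 23.0 s
v_avg = d_total/t_total = 863.4/23.0 = 37.54 m/s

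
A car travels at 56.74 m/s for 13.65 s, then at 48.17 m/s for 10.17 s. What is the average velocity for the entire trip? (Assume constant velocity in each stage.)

d₁ = v₁t₁ = 56.74 × 13.65 = 774.501 m
d₂ = v₂t₂ = 48.17 × 10.17 = 489.8889 m
d_total = 1264.3899 m, t_total = 23.82 s
v_avg = d_total/t_total = 1264.3899/23.82 = 53.08 m/s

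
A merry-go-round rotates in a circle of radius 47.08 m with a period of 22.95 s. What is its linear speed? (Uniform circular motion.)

v = 2πr/T = 2π×47.08/22.95 = 12.89 m/s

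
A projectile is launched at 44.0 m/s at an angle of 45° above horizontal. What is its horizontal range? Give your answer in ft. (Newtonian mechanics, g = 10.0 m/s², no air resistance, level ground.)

R = v₀² × sin(2θ) / g = 44.0² × sin(2 × 45°) / 10.0 = 1936.0 × 1.0 / 10.0 = 193.6 m
R = 193.6 m / 0.3048 = 635.2 ft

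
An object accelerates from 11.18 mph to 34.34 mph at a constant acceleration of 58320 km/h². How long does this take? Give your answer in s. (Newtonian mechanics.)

v₀ = 11.18 mph × 0.44704 = 4.99791 m/s
v = 34.34 mph × 0.44704 = 15.3514 m/s
a = 58320 km/h² × 7.716049382716049e-05 = 4.5 m/s²
t = (v - v₀) / a = (15.3514 - 4.99791) / 4.5 = 2.301 s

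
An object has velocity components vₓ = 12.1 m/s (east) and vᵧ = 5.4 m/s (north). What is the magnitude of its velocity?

|v| = √(vₓ² + vᵧ²) = √(12.1² + 5.4²) = √(175.57) = 13.25 m/s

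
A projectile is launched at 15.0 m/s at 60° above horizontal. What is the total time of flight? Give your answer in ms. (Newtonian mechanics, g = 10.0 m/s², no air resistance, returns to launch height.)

T = 2 × v₀ × sin(θ) / g = 2 × 15.0 × sin(60°) / 10.0 = 2 × 15.0 × 0.866025 / 10.0 = 2.59808 s
T = 2.59808 s / 0.001 = 2598 ms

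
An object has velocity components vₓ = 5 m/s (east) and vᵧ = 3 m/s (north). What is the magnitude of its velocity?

|v| = √(vₓ² + vᵧ²) = √(5² + 3²) = √(34) = 5.83 m/s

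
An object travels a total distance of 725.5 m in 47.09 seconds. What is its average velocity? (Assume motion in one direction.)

v_avg = Δd / Δt = 725.5 / 47.09 = 15.41 m/s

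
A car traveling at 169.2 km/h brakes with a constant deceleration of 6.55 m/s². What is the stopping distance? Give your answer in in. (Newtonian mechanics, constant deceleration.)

v₀ = 169.2 km/h × 0.2777777777777778 = 47.0 m/s
d = v₀² / (2a) = 47.0² / (2 × 6.55) = 2209.0 / 13.1 = 168.626 m
d = 168.626 m / 0.0254 = 6639 in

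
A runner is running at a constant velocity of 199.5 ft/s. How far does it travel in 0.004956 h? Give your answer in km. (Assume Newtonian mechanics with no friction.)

v = 199.5 ft/s × 0.3048 = 60.8076 m/s
t = 0.004956 h × 3600.0 = 17.8416 s
d = v × t = 60.8076 × 17.8416 = 1084.9 m
d = 1084.9 m / 1000.0 = 1.085 km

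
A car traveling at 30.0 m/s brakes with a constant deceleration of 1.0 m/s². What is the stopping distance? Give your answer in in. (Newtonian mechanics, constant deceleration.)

d = v₀² / (2a) = 30.0² / (2 × 1.0) = 900.0 / 2.0 = 450.0 m
d = 450.0 m / 0.0254 = 17720 in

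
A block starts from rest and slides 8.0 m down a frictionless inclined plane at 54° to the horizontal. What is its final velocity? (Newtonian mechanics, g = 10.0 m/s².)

a = g sin(θ) = 10.0 × sin(54°) = 8.0902 m/s²
v = √(2ad) = √(2 × 8.0902 × 8.0) = 11.38 m/s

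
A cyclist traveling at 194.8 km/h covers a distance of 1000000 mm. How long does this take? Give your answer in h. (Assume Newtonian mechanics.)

d = 1000000 mm × 0.001 = 1000.0 m
v = 194.8 km/h × 0.2777777777777778 = 54.1111 m/s
t = d / v = 1000.0 / 54.1111 = 18.4805 s
t = 18.4805 s / 3600.0 = 0.005133 h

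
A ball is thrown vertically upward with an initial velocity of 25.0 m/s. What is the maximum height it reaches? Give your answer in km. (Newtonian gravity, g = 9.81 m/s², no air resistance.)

h_max = v₀² / (2g) = 25.0² / (2 × 9.81) = 625.0 / 19.62 = 31.8552 m
h_max = 31.8552 m / 1000.0 = 0.03186 km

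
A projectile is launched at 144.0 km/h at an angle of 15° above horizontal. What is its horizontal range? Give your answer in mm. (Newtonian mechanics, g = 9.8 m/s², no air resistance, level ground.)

v₀ = 144.0 km/h × 0.2777777777777778 = 40.0 m/s
R = v₀² × sin(2θ) / g = 40.0² × sin(2 × 15°) / 9.8 = 1600.0 × 0.5 / 9.8 = 81.6327 m
R = 81.6327 m / 0.001 = 81630 mm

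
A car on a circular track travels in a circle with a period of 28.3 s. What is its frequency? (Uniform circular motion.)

f = 1/T = 1/28.3 = 0.0353 Hz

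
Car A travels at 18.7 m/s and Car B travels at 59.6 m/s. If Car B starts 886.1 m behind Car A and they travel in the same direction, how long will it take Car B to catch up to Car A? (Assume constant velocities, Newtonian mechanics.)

Relative speed: v_rel = 59.6 - 18.7 = 40.9 m/s
Time to catch: t = d₀/v_rel = 886.1/40.9 = 21.67 s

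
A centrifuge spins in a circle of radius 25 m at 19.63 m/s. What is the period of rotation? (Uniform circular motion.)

T = 2πr/v = 2π×25/19.63 = 8.0 s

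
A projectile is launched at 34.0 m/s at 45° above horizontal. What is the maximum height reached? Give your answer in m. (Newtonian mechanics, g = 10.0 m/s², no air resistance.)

H = v₀² × sin²(θ) / (2g) = 34.0² × sin(45°)² / (2 × 10.0) = 1156.0 × 0.5 / 20.0 = 28.9 m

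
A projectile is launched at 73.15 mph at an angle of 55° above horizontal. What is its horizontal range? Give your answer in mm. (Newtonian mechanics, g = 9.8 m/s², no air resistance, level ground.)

v₀ = 73.15 mph × 0.44704 = 32.701 m/s
R = v₀² × sin(2θ) / g = 32.701² × sin(2 × 55°) / 9.8 = 1069.36 × 0.939693 / 9.8 = 102.538 m
R = 102.538 m / 0.001 = 102500 mm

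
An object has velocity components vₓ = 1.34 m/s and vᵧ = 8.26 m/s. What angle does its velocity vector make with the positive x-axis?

θ = arctan(vᵧ/vₓ) = arctan(8.26/1.34) = 80.79°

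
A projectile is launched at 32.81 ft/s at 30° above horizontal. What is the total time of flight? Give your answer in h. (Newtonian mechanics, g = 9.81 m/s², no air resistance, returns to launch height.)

v₀ = 32.81 ft/s × 0.3048 = 10.0005 m/s
T = 2 × v₀ × sin(θ) / g = 2 × 10.0005 × sin(30°) / 9.81 = 2 × 10.0005 × 0.5 / 9.81 = 1.01942 s
T = 1.01942 s / 3600.0 = 0.0002832 h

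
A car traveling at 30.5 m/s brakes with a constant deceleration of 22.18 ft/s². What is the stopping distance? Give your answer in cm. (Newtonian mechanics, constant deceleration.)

a = 22.18 ft/s² × 0.3048 = 6.76046 m/s²
d = v₀² / (2a) = 30.5² / (2 × 6.76046) = 930.25 / 13.5209 = 68.8009 m
d = 68.8009 m / 0.01 = 6880 cm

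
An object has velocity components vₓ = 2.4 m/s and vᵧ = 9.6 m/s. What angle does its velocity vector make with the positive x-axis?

θ = arctan(vᵧ/vₓ) = arctan(9.6/2.4) = 75.96°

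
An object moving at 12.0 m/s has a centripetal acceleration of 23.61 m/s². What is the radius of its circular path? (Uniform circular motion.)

r = v²/a_c = 12.0²/23.61 = 6.1 m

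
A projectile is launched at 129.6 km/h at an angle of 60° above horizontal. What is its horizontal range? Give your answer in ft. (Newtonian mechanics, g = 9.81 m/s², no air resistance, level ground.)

v₀ = 129.6 km/h × 0.2777777777777778 = 36.0 m/s
R = v₀² × sin(2θ) / g = 36.0² × sin(2 × 60°) / 9.81 = 1296.0 × 0.866025 / 9.81 = 114.411 m
R = 114.411 m / 0.3048 = 375.4 ft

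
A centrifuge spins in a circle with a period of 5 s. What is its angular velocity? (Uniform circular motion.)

ω = 2π/T = 2π/5 = 1.2566 rad/s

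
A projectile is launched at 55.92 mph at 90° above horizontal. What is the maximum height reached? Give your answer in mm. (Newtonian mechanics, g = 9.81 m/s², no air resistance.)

v₀ = 55.92 mph × 0.44704 = 24.9985 m/s
H = v₀² × sin²(θ) / (2g) = 24.9985² × sin(90°)² / (2 × 9.81) = 624.925 × 1.0 / 19.62 = 31.8514 m
H = 31.8514 m / 0.001 = 31850 mm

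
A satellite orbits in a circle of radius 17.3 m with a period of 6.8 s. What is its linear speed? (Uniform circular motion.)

v = 2πr/T = 2π×17.3/6.8 = 15.99 m/s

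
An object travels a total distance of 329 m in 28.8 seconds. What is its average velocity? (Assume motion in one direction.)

v_avg = Δd / Δt = 329 / 28.8 = 11.42 m/s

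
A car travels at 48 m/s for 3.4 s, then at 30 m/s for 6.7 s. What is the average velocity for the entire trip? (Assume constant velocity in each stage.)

d₁ = v₁t₁ = 48 × 3.4 = 163.2 m
d₂ = v₂t₂ = 30 × 6.7 = 201.0 m
d_total = 364.2 m, t_total = 10.1 s
v_avg = d_total/t_total = 364.2/10.1 = 36.06 m/s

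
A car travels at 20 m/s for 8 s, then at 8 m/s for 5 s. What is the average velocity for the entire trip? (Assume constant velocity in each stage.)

d₁ = v₁t₁ = 20 × 8 = 160 m
d₂ = v₂t₂ = 8 × 5 = 40 m
d_total = 200 m, t_total = 13 s
v_avg = d_total/t_total = 200/13 = 15.38 m/s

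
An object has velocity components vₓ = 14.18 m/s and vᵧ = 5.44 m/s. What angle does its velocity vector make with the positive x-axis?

θ = arctan(vᵧ/vₓ) = arctan(5.44/14.18) = 20.99°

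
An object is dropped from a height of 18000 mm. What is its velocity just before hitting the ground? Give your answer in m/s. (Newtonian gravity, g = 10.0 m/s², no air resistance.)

h = 18000 mm × 0.001 = 18.0 m
v = √(2gh) = √(2 × 10.0 × 18.0) = 18.97 m/s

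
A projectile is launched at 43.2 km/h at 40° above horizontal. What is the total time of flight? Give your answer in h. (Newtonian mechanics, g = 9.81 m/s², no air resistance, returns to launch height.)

v₀ = 43.2 km/h × 0.2777777777777778 = 12.0 m/s
T = 2 × v₀ × sin(θ) / g = 2 × 12.0 × sin(40°) / 9.81 = 2 × 12.0 × 0.642788 / 9.81 = 1.57257 s
T = 1.57257 s / 3600.0 = 0.0004368 h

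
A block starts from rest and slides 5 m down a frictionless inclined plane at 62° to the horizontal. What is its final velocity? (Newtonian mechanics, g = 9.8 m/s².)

a = g sin(θ) = 9.8 × sin(62°) = 8.6529 m/s²
v = √(2ad) = √(2 × 8.6529 × 5) = 9.3 m/s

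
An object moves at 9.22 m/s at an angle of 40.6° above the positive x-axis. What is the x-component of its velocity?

vₓ = v cos(θ) = 9.22 × cos(40.6°) = 7.0 m/s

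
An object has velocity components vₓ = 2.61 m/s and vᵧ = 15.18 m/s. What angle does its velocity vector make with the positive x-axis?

θ = arctan(vᵧ/vₓ) = arctan(15.18/2.61) = 80.24°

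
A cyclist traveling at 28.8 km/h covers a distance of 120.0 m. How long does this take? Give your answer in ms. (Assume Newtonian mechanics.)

v = 28.8 km/h × 0.2777777777777778 = 8.0 m/s
t = d / v = 120.0 / 8.0 = 15.0 s
t = 15.0 s / 0.001 = 15000 ms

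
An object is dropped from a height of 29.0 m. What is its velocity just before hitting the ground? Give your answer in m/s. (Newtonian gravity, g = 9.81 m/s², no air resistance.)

v = √(2gh) = √(2 × 9.81 × 29.0) = 23.85 m/s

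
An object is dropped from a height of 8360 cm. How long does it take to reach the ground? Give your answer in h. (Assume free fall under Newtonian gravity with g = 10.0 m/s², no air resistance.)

h = 8360 cm × 0.01 = 83.6 m
t = √(2h/g) = √(2 × 83.6 / 10.0) = 4.08901 s
t = 4.08901 s / 3600.0 = 0.001136 h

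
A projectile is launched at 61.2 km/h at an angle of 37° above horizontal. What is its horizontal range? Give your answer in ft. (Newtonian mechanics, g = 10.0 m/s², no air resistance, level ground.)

v₀ = 61.2 km/h × 0.2777777777777778 = 17.0 m/s
R = v₀² × sin(2θ) / g = 17.0² × sin(2 × 37°) / 10.0 = 289.0 × 0.961262 / 10.0 = 27.7805 m
R = 27.7805 m / 0.3048 = 91.14 ft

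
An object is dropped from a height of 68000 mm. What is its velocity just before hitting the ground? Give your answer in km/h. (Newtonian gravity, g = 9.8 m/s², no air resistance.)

h = 68000 mm × 0.001 = 68.0 m
v = √(2gh) = √(2 × 9.8 × 68.0) = 36.5075 m/s
v = 36.5075 m/s / 0.2777777777777778 = 131.4 km/h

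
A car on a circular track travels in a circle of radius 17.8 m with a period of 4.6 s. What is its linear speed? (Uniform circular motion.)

v = 2πr/T = 2π×17.8/4.6 = 24.31 m/s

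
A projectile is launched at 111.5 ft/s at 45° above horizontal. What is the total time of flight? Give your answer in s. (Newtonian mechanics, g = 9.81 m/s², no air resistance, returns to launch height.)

v₀ = 111.5 ft/s × 0.3048 = 33.9852 m/s
T = 2 × v₀ × sin(θ) / g = 2 × 33.9852 × sin(45°) / 9.81 = 2 × 33.9852 × 0.707107 / 9.81 = 4.899 s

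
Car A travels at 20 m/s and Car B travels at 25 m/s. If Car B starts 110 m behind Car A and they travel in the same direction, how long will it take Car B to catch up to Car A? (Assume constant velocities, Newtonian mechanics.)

Relative speed: v_rel = 25 - 20 = 5 m/s
Time to catch: t = d₀/v_rel = 110/5 = 22.0 s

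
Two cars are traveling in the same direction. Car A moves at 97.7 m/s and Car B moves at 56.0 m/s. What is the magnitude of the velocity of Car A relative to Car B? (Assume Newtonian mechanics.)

v_rel = |v_A - v_B| = |97.7 - 56.0| = 41.7 m/s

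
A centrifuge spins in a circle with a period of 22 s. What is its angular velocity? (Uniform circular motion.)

ω = 2π/T = 2π/22 = 0.2856 rad/s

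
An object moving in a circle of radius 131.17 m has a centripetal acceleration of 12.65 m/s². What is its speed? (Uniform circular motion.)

v = √(a_c × r) = √(12.65 × 131.17) = 40.73 m/s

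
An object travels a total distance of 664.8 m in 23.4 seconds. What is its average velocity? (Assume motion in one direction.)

v_avg = Δd / Δt = 664.8 / 23.4 = 28.41 m/s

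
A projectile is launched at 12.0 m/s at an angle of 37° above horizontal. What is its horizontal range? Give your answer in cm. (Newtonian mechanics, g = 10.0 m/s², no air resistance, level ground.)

R = v₀² × sin(2θ) / g = 12.0² × sin(2 × 37°) / 10.0 = 144.0 × 0.961262 / 10.0 = 13.8422 m
R = 13.8422 m / 0.01 = 1384 cm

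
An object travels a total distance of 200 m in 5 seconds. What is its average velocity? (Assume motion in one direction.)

v_avg = Δd / Δt = 200 / 5 = 40.0 m/s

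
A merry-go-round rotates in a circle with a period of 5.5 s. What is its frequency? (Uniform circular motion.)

f = 1/T = 1/5.5 = 0.1818 Hz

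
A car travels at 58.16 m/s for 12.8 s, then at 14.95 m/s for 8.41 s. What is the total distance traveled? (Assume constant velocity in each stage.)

d₁ = v₁t₁ = 58.16 × 12.8 = 744.448 m
d₂ = v₂t₂ = 14.95 × 8.41 = 125.7295 m
d_total = 744.448 + 125.7295 = 870.18 m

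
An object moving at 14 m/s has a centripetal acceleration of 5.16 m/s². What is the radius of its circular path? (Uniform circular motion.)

r = v²/a_c = 14²/5.16 = 37.98 m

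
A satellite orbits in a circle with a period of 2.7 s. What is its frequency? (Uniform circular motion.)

f = 1/T = 1/2.7 = 0.3704 Hz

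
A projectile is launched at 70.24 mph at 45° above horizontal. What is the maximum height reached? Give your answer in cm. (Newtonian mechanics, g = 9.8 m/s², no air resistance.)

v₀ = 70.24 mph × 0.44704 = 31.4001 m/s
H = v₀² × sin²(θ) / (2g) = 31.4001² × sin(45°)² / (2 × 9.8) = 985.966 × 0.5 / 19.6 = 25.1522 m
H = 25.1522 m / 0.01 = 2515 cm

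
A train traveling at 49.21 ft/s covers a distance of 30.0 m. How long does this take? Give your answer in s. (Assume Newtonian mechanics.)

v = 49.21 ft/s × 0.3048 = 14.9992 m/s
t = d / v = 30.0 / 14.9992 = 2.0 s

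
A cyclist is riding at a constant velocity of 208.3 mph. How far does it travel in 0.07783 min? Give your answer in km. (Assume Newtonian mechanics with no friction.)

v = 208.3 mph × 0.44704 = 93.1184 m/s
t = 0.07783 min × 60.0 = 4.6698 s
d = v × t = 93.1184 × 4.6698 = 434.844 m
d = 434.844 m / 1000.0 = 0.4348 km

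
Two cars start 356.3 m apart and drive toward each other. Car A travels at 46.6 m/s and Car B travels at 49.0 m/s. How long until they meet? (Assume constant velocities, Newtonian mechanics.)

Combined speed: v_combined = 46.6 + 49.0 = 95.6 m/s
Time to meet: t = d/v_combined = 356.3/95.6 = 3.73 s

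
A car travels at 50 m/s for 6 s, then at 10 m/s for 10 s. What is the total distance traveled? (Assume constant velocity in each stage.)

d₁ = v₁t₁ = 50 × 6 = 300 m
d₂ = v₂t₂ = 10 × 10 = 100 m
d_total = 300 + 100 = 400 m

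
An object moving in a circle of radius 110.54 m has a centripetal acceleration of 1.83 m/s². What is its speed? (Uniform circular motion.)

v = √(a_c × r) = √(1.83 × 110.54) = 14.22 m/s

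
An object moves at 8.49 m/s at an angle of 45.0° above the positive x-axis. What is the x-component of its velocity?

vₓ = v cos(θ) = 8.49 × cos(45.0°) = 6.0 m/s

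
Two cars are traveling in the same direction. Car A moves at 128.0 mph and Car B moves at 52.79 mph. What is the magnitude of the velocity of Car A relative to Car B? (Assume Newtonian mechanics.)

v_rel = |v_A - v_B| = |128.0 - 52.79| = 75.21 mph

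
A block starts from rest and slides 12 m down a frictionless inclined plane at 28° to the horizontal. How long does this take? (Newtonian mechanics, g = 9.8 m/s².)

a = g sin(θ) = 9.8 × sin(28°) = 4.6008 m/s²
t = √(2d/a) = √(2 × 12 / 4.6008) = 2.28 s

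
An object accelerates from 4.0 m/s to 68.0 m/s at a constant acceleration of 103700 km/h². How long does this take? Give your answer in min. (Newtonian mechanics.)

a = 103700 km/h² × 7.716049382716049e-05 = 8.00154 m/s²
t = (v - v₀) / a = (68.0 - 4.0) / 8.00154 = 7.99846 s
t = 7.99846 s / 60.0 = 0.1333 min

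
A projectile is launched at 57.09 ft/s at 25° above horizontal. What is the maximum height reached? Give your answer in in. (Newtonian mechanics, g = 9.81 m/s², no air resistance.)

v₀ = 57.09 ft/s × 0.3048 = 17.401 m/s
H = v₀² × sin²(θ) / (2g) = 17.401² × sin(25°)² / (2 × 9.81) = 302.795 × 0.178606 / 19.62 = 2.75642 m
H = 2.75642 m / 0.0254 = 108.5 in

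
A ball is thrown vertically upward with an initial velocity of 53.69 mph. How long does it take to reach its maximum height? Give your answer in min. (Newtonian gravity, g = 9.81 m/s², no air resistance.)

v₀ = 53.69 mph × 0.44704 = 24.0016 m/s
t_up = v₀ / g = 24.0016 / 9.81 = 2.44665 s
t_up = 2.44665 s / 60.0 = 0.04078 min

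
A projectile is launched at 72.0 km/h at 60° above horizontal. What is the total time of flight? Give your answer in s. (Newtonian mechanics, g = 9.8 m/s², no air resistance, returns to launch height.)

v₀ = 72.0 km/h × 0.2777777777777778 = 20.0 m/s
T = 2 × v₀ × sin(θ) / g = 2 × 20.0 × sin(60°) / 9.8 = 2 × 20.0 × 0.866025 / 9.8 = 3.535 s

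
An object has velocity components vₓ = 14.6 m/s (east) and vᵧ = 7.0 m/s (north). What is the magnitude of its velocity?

|v| = √(vₓ² + vᵧ²) = √(14.6² + 7.0²) = √(262.16) = 16.19 m/s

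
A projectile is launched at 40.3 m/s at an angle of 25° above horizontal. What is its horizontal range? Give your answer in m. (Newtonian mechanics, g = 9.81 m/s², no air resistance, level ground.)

R = v₀² × sin(2θ) / g = 40.3² × sin(2 × 25°) / 9.81 = 1624.09 × 0.766044 / 9.81 = 126.8 m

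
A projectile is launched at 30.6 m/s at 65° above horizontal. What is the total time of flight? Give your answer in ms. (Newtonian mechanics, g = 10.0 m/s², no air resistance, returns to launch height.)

T = 2 × v₀ × sin(θ) / g = 2 × 30.6 × sin(65°) / 10.0 = 2 × 30.6 × 0.906308 / 10.0 = 5.5466 s
T = 5.5466 s / 0.001 = 5547 ms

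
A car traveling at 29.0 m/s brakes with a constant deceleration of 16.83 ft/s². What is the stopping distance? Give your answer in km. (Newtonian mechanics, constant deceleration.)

a = 16.83 ft/s² × 0.3048 = 5.12978 m/s²
d = v₀² / (2a) = 29.0² / (2 × 5.12978) = 841.0 / 10.2596 = 81.972 m
d = 81.972 m / 1000.0 = 0.08197 km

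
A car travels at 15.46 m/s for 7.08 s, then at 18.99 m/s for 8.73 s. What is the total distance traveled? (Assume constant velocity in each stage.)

d₁ = v₁t₁ = 15.46 × 7.08 = 109.4568 m
d₂ = v₂t₂ = 18.99 × 8.73 = 165.7827 m
d_total = 109.4568 + 165.7827 = 275.24 m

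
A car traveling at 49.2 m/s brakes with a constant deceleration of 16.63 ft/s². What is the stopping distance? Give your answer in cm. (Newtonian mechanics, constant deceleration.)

a = 16.63 ft/s² × 0.3048 = 5.06882 m/s²
d = v₀² / (2a) = 49.2² / (2 × 5.06882) = 2420.64 / 10.1376 = 238.778 m
d = 238.778 m / 0.01 = 23880 cm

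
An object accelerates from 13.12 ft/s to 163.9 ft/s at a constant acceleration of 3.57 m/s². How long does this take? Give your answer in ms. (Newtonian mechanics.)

v₀ = 13.12 ft/s × 0.3048 = 3.99898 m/s
v = 163.9 ft/s × 0.3048 = 49.9567 m/s
t = (v - v₀) / a = (49.9567 - 3.99898) / 3.57 = 12.8733 s
t = 12.8733 s / 0.001 = 12870 ms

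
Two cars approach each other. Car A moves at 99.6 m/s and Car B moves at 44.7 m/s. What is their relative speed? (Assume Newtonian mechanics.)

v_rel = v_A + v_B = 99.6 + 44.7 = 144.3 m/s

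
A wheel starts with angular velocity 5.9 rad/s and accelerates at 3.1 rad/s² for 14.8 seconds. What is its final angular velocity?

ω = ω₀ + αt = 5.9 + 3.1 × 14.8 = 51.78 rad/s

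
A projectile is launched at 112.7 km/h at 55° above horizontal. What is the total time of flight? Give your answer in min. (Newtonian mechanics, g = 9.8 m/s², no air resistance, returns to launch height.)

v₀ = 112.7 km/h × 0.2777777777777778 = 31.3056 m/s
T = 2 × v₀ × sin(θ) / g = 2 × 31.3056 × sin(55°) / 9.8 = 2 × 31.3056 × 0.819152 / 9.8 = 5.23348 s
T = 5.23348 s / 60.0 = 0.08722 min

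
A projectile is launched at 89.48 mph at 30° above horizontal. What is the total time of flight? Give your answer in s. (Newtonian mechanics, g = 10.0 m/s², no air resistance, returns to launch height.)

v₀ = 89.48 mph × 0.44704 = 40.0011 m/s
T = 2 × v₀ × sin(θ) / g = 2 × 40.0011 × sin(30°) / 10.0 = 2 × 40.0011 × 0.5 / 10.0 = 4.0 s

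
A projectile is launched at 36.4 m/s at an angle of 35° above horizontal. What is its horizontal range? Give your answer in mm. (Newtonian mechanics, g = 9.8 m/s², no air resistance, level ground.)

R = v₀² × sin(2θ) / g = 36.4² × sin(2 × 35°) / 9.8 = 1324.96 × 0.939693 / 9.8 = 127.046 m
R = 127.046 m / 0.001 = 127000 mm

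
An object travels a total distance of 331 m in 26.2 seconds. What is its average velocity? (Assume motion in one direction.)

v_avg = Δd / Δt = 331 / 26.2 = 12.63 m/s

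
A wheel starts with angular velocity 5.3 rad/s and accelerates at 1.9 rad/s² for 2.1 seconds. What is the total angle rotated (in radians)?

θ = ω₀t + ½αt² = 5.3×2.1 + ½×1.9×2.1² = 15.32 rad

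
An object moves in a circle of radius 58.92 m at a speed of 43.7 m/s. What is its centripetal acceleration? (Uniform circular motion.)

a_c = v²/r = 43.7²/58.92 = 1909.69/58.92 = 32.41 m/s²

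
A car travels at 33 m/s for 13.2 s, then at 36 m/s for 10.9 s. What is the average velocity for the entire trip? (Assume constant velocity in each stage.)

d₁ = v₁t₁ = 33 × 13.2 = 435.6 m
d₂ = v₂t₂ = 36 × 10.9 = 392.4 m
d_total = 828.0 m, t_total = 24.1 s
v_avg = d_total/t_total = 828.0/24.1 = 34.36 m/s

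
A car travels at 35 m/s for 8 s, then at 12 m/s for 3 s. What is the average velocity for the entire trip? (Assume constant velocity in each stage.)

d₁ = v₁t₁ = 35 × 8 = 280 m
d₂ = v₂t₂ = 12 × 3 = 36 m
d_total = 316 m, t_total = 11 s
v_avg = d_total/t_total = 316/11 = 28.73 m/s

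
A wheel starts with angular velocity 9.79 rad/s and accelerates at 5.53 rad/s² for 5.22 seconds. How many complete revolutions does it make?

θ = ω₀t + ½αt² = 9.79×5.22 + ½×5.53×5.22² = 126.445626 rad
Total revolutions = θ/(2π) = 126.445626/(2π) = 20.12
Complete revolutions = ⌊20.12⌋ = 20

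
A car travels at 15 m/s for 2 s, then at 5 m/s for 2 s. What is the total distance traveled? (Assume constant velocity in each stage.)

d₁ = v₁t₁ = 15 × 2 = 30 m
d₂ = v₂t₂ = 5 × 2 = 10 m
d_total = 30 + 10 = 40 m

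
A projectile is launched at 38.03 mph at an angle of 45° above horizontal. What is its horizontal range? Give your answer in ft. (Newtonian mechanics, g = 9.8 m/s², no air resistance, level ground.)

v₀ = 38.03 mph × 0.44704 = 17.0009 m/s
R = v₀² × sin(2θ) / g = 17.0009² × sin(2 × 45°) / 9.8 = 289.031 × 1.0 / 9.8 = 29.493 m
R = 29.493 m / 0.3048 = 96.76 ft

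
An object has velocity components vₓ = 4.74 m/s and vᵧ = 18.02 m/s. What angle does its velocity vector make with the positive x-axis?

θ = arctan(vᵧ/vₓ) = arctan(18.02/4.74) = 75.26°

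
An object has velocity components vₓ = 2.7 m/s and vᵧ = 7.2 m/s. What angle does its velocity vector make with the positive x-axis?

θ = arctan(vᵧ/vₓ) = arctan(7.2/2.7) = 69.44°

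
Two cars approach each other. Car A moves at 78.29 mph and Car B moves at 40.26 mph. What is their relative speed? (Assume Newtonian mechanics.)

v_rel = v_A + v_B = 78.29 + 40.26 = 118.55 mph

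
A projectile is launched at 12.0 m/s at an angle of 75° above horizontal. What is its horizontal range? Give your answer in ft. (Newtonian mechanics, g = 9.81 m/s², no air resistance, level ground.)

R = v₀² × sin(2θ) / g = 12.0² × sin(2 × 75°) / 9.81 = 144.0 × 0.5 / 9.81 = 7.33945 m
R = 7.33945 m / 0.3048 = 24.08 ft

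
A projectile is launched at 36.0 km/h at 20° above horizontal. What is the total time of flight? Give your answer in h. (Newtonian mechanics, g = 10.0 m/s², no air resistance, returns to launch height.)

v₀ = 36.0 km/h × 0.2777777777777778 = 10.0 m/s
T = 2 × v₀ × sin(θ) / g = 2 × 10.0 × sin(20°) / 10.0 = 2 × 10.0 × 0.34202 / 10.0 = 0.68404 s
T = 0.68404 s / 3600.0 = 0.00019 h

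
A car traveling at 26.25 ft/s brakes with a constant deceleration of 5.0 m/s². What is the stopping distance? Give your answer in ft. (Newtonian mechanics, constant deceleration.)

v₀ = 26.25 ft/s × 0.3048 = 8.001 m/s
d = v₀² / (2a) = 8.001² / (2 × 5.0) = 64.016 / 10.0 = 6.4016 m
d = 6.4016 m / 0.3048 = 21.0 ft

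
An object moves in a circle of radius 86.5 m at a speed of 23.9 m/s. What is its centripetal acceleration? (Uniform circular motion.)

a_c = v²/r = 23.9²/86.5 = 571.21/86.5 = 6.6 m/s²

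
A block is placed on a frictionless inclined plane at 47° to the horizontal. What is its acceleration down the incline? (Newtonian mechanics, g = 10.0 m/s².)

a = g sin(θ) = 10.0 × sin(47°) = 10.0 × 0.7314 = 7.31 m/s²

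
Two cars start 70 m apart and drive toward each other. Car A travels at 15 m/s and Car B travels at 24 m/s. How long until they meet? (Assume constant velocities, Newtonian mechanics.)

Combined speed: v_combined = 15 + 24 = 39 m/s
Time to meet: t = d/v_combined = 70/39 = 1.79 s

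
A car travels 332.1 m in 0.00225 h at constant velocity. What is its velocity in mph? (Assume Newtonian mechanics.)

t = 0.00225 h × 3600.0 = 8.1 s
v = d / t = 332.1 / 8.1 = 41.0 m/s
v = 41.0 m/s / 0.44704 = 91.71 mph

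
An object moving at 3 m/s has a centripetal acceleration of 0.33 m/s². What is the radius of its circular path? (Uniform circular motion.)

r = v²/a_c = 3²/0.33 = 27.27 m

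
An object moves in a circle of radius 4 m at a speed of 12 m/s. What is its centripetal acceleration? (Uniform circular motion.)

a_c = v²/r = 12²/4 = 144/4 = 36.0 m/s²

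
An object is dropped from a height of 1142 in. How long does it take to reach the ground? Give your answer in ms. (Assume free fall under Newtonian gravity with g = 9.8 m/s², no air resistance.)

h = 1142 in × 0.0254 = 29.0068 m
t = √(2h/g) = √(2 × 29.0068 / 9.8) = 2.43305 s
t = 2.43305 s / 0.001 = 2433 ms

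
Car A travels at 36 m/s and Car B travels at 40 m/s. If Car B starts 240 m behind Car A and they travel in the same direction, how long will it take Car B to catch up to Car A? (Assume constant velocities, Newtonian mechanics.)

Relative speed: v_rel = 40 - 36 = 4 m/s
Time to catch: t = d₀/v_rel = 240/4 = 60.0 s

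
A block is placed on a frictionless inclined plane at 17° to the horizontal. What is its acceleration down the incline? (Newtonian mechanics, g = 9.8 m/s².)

a = g sin(θ) = 9.8 × sin(17°) = 9.8 × 0.2924 = 2.87 m/s²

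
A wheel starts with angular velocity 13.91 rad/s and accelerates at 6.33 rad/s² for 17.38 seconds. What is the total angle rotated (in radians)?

θ = ω₀t + ½αt² = 13.91×17.38 + ½×6.33×17.38² = 1197.79 rad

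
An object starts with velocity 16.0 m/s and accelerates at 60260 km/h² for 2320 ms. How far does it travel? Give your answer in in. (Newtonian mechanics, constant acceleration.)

a = 60260 km/h² × 7.716049382716049e-05 = 4.64969 m/s²
t = 2320 ms × 0.001 = 2.32 s
d = v₀ × t + ½ × a × t² = 16.0 × 2.32 + 0.5 × 4.64969 × 2.32² = 49.6332 m
d = 49.6332 m / 0.0254 = 1954 in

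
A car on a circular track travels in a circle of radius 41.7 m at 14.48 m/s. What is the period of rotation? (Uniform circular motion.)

T = 2πr/v = 2π×41.7/14.48 = 18.09 s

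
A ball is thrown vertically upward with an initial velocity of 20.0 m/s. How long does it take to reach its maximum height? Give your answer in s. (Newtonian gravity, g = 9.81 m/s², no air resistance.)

t_up = v₀ / g = 20.0 / 9.81 = 2.039 s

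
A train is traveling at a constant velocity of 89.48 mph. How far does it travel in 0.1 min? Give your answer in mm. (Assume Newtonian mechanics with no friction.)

v = 89.48 mph × 0.44704 = 40.0011 m/s
t = 0.1 min × 60.0 = 6.0 s
d = v × t = 40.0011 × 6.0 = 240.007 m
d = 240.007 m / 0.001 = 240000 mm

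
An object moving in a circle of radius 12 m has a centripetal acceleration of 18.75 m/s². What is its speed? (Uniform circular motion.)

v = √(a_c × r) = √(18.75 × 12) = 15.0 m/s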